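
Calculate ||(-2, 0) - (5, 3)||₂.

√(Σ(x_i - y_i)²) = √((-2 - 5)² + (0 - 3)²)
= √((-7)² + (-3)²) = √(49 + 9) = √58 ≈ 7.6158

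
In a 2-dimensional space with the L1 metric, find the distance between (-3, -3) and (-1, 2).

Σ|x_i - y_i| = |-3 - (-1)| + |-3 - 2| = 2 + 5 = 7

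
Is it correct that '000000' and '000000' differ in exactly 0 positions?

Differing positions: none. Hamming distance = 0, so the claim is true.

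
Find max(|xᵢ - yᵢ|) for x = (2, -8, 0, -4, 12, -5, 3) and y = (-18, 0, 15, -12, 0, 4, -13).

max(|x_i - y_i|) = max(|2 - (-18)|, |-8 - 0|, |0 - 15|, |-4 - (-12)|, |12 - 0|, |-5 - 4|, |3 - (-13)|) = max(20, 8, 15, 8, 12, 9, 16) = 20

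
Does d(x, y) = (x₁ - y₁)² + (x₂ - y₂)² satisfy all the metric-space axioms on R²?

No. The squared Euclidean distance fails the triangle inequality. Counterexample: x = (0, 0), y = (2, 5), z = (4, 10). d(x,z) = 4² + 10² = 116, but d(x,y) + d(y,z) = (2² + 5²) + (2² + 5²) = 29 + 29 = 58. Since 116 > 58, the triangle inequality is violated. (Note: √d, the ordinary Euclidean distance, IS a metric.)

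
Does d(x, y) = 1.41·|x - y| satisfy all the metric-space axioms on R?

Yes. Since |x - y| is a metric on R and 1.41 > 0, the positive scalar multiple 1.41·|x - y| is also a metric: scaling by a positive constant preserves non-negativity, identity (d=0 ⟺ |x-y|=0 ⟺ x=y), symmetry, and the triangle inequality.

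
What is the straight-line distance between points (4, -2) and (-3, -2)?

√(Σ(x_i - y_i)²) = √((4 - (-3))² + (-2 - (-2))²)
= √(7² + 0²) = √(49 + 0) = √49 = 7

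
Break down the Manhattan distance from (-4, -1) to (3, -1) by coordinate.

Σ|x_i - y_i| = |-4 - 3| + |-1 - (-1)| = 7 + 0 = 7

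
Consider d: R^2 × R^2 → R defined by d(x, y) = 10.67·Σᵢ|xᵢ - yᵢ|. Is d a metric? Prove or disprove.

Yes. The L1 (Manhattan) norm induces a metric on R^2, and multiplying a metric by a positive constant 10.67 > 0 preserves all four axioms: non-negativity (10.67·||x-y|| ≥ 0), identity (10.67·||x-y|| = 0 ⟺ ||x-y|| = 0 ⟺ x = y), symmetry (||x-y|| = ||y-x||), and the triangle inequality (10.67·||x-z|| ≤ 10.67·||x-y|| + 10.67·||y-z||). So d is a metric.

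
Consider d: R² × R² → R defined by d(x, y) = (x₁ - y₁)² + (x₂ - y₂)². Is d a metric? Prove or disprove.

No. The squared Euclidean distance fails the triangle inequality. Counterexample: x = (0, 0), y = (5, 1), z = (10, 2). d(x,z) = 10² + 2² = 104, but d(x,y) + d(y,z) = (5² + 1²) + (5² + 1²) = 26 + 26 = 52. Since 104 > 52, the triangle inequality is violated. (Note: √d, the ordinary Euclidean distance, IS a metric.)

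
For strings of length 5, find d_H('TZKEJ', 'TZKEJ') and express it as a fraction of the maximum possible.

Differing positions: none. Hamming distance = 0. The maximum possible Hamming distance for length-5 strings is 5, so d_H/5 = 0/5 = 0.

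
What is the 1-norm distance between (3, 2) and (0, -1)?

Σ|x_i - y_i| = |3 - 0| + |2 - (-1)| = 3 + 3 = 6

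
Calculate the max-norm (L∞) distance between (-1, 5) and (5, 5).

max(|x_i - y_i|) = max(|-1 - 5|, |5 - 5|) = max(6, 0) = 6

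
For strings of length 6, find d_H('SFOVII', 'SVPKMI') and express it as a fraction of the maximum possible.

Differing positions: 2, 3, 4, 5. Hamming distance = 4. The maximum possible Hamming distance for length-6 strings is 6, so d_H/6 = 4/6 ≈ 0.6667.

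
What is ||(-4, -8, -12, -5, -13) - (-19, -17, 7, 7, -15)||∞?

max(|x_i - y_i|) = max(|-4 - (-19)|, |-8 - (-17)|, |-12 - 7|, |-5 - 7|, |-13 - (-15)|) = max(15, 9, 19, 12, 2) = 19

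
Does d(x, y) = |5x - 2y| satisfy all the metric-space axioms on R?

No. d fails symmetry: d(9, 4) = |5·9 - 2·4| = |37| = 37, but d(4, 9) = |5·4 - 2·9| = |2| = 2. Since 37 ≠ 2, d(x,y) ≠ d(y,x) in general.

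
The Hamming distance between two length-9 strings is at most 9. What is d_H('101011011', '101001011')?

Differing positions: 5. Hamming distance = 1. The maximum possible Hamming distance for length-9 strings is 9, so d_H/9 = 1/9 ≈ 0.1111.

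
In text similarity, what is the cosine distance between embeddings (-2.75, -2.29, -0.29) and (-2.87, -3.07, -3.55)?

With u = (-2.75, -2.29, -0.29), v = (-2.87, -3.07, -3.55):
u·v = (-2.75)·(-2.87) + (-2.29)·(-3.07) + (-0.29)·(-3.55) = 7.8925 + 7.0303 + 1.0295 = 15.9523.
|u| = √((-2.75)² + (-2.29)² + (-0.29)²) = √(7.5625 + 5.2441 + 0.0841) = √12.8907, |v| = √((-2.87)² + (-3.07)² + (-3.55)²) = √(8.2369 + 9.4249 + 12.6025) = √30.2643.
cos θ = (u·v)/(|u||v|) = 15.9523/(√12.8907·√30.2643) ≈ 0.8076
Cosine distance = 1 - cos θ ≈ 1 - 0.8076 = 0.1924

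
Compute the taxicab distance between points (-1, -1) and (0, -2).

Σ|x_i - y_i| = |-1 - 0| + |-1 - (-2)| = 1 + 1 = 2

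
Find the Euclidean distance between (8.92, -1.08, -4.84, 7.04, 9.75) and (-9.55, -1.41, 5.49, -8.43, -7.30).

√(Σ(x_i - y_i)²) = √((8.92 - (-9.55))² + (-1.08 - (-1.41))² + (-4.84 - 5.49)² + (7.04 - (-8.43))² + (9.75 - (-7.3))²)
= √(18.47² + 0.33² + (-10.33)² + 15.47² + 17.05²) = √(341.1409 + 0.1089 + 106.7089 + 239.3209 + 290.7025) = √977.9821 ≈ 31.2727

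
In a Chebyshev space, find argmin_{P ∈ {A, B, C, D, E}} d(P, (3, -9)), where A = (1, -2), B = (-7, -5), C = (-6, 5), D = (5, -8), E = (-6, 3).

Distances: d(A) = 7, d(B) = 10, d(C) = 14, d(D) = 2, d(E) = 12. Nearest: D = (5, -8) with distance 2.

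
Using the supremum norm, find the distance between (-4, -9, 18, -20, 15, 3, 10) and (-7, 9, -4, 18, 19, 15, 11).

max(|x_i - y_i|) = max(|-4 - (-7)|, |-9 - 9|, |18 - (-4)|, |-20 - 18|, |15 - 19|, |3 - 15|, |10 - 11|) = max(3, 18, 22, 38, 4, 12, 1) = 38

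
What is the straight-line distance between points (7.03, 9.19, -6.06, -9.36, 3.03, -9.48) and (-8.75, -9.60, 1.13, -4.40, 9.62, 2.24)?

√(Σ(x_i - y_i)²) = √((7.03 - (-8.75))² + (9.19 - (-9.6))² + (-6.06 - 1.13)² + (-9.36 - (-4.4))² + (3.03 - 9.62)² + (-9.48 - 2.24)²)
= √(15.78² + 18.79² + (-7.19)² + (-4.96)² + (-6.59)² + (-11.72)²) = √(249.0084 + 353.0641 + 51.6961 + 24.6016 + 43.4281 + 137.3584) = √859.1567 ≈ 29.3114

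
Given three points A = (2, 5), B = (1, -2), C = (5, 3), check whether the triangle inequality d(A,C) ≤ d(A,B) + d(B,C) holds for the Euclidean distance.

d(A,B) = √(1² + 7²) = √50 ≈ 7.0711, d(B,C) = √(4² + 5²) = √41 ≈ 6.4031, d(A,C) = √(3² + 2²) = √13 ≈ 3.6056.
d(A,C) ≈ 3.6056 ≤ 7.0711 + 6.4031 = 13.4742. Triangle inequality is satisfied.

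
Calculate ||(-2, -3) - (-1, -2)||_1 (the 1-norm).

Σ|x_i - y_i| = |-2 - (-1)| + |-3 - (-2)| = 1 + 1 = 2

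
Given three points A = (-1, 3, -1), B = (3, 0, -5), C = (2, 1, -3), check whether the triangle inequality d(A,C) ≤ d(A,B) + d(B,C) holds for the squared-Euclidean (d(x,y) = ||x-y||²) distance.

d(A,B) = 4² + 3² + 4² = 41, d(B,C) = 1² + 1² + 2² = 6, d(A,C) = 3² + 2² + 2² = 17.
d(A,C) = 17 ≤ 41 + 6 = 47. Triangle inequality is satisfied.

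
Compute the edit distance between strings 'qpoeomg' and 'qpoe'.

Let D[i][j] be the edit distance between the first i characters of 'qpoeomg' and the first j characters of 'qpoe', with D[i][0] = i, D[0][j] = j, and D[i][j] = D[i-1][j-1] if the characters match, else 1 + min(D[i-1][j], D[i][j-1], D[i-1][j-1]). Filling the table (rows: prefixes of 'qpoeomg', columns: prefixes of 'qpoe'):
     ε  q  p  o  e
  ε  0  1  2  3  4
  q  1  0  1  2  3
  p  2  1  0  1  2
  o  3  2  1  0  1
  e  4  3  2  1  0
  o  5  4  3  2  1
  m  6  5  4  3  2
  g  7  6  5  4  3
The bottom-right entry gives D[7][4] = 3, so no sequence of fewer than 3 edits works. Backtracking through the table gives one optimal edit sequence (3 edits):
  qpoeomg → qpoemg (del o @5)
  qpoemg → qpoeg (del m @5)
  qpoeg → qpoe (del g @5)
Edit distance = 3.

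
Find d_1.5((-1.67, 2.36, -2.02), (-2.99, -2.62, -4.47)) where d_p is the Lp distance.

(Σ|x_i - y_i|^1.5)^(1/1.5) = (|-1.67 - (-2.99)|^1.5 + |2.36 - (-2.62)|^1.5 + |-2.02 - (-4.47)|^1.5)^(1/1.5)
= (1.32^1.5 + 4.98^1.5 + 2.45^1.5)^(1/1.5) ≈ (1.5166 + 11.1133 + 3.8349)^(1/1.5) = (16.4648)^(1/1.5) ≈ 6.472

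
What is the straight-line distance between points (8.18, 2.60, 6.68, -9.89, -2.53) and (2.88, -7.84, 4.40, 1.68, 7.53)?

√(Σ(x_i - y_i)²) = √((8.18 - 2.88)² + (2.6 - (-7.84))² + (6.68 - 4.4)² + (-9.89 - 1.68)² + (-2.53 - 7.53)²)
= √(5.3² + 10.44² + 2.28² + (-11.57)² + (-10.06)²) = √(28.09 + 108.9936 + 5.1984 + 133.8649 + 101.2036) = √377.3505 ≈ 19.4255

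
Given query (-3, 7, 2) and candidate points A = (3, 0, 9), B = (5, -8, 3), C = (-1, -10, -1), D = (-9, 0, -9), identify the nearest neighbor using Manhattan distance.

Distances: d(A) = 20, d(B) = 24, d(C) = 22, d(D) = 24. Nearest: A = (3, 0, 9) with distance 20.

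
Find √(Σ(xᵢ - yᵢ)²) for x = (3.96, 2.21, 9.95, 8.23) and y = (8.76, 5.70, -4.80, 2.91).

√(Σ(x_i - y_i)²) = √((3.96 - 8.76)² + (2.21 - 5.7)² + (9.95 - (-4.8))² + (8.23 - 2.91)²)
= √((-4.8)² + (-3.49)² + 14.75² + 5.32²) = √(23.04 + 12.1801 + 217.5625 + 28.3024) = √281.085 ≈ 16.7656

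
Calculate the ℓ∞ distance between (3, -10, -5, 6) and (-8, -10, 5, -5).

max(|x_i - y_i|) = max(|3 - (-8)|, |-10 - (-10)|, |-5 - 5|, |6 - (-5)|) = max(11, 0, 10, 11) = 11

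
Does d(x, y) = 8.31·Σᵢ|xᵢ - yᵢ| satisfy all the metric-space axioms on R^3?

Yes. The L1 (Manhattan) norm induces a metric on R^3, and multiplying a metric by a positive constant 8.31 > 0 preserves all four axioms: non-negativity (8.31·||x-y|| ≥ 0), identity (8.31·||x-y|| = 0 ⟺ ||x-y|| = 0 ⟺ x = y), symmetry (||x-y|| = ||y-x||), and the triangle inequality (8.31·||x-z|| ≤ 8.31·||x-y|| + 8.31·||y-z||). So d is a metric.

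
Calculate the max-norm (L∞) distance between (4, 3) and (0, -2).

max(|x_i - y_i|) = max(|4 - 0|, |3 - (-2)|) = max(4, 5) = 5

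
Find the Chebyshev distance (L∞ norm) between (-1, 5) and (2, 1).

max(|x_i - y_i|) = max(|-1 - 2|, |5 - 1|) = max(3, 4) = 4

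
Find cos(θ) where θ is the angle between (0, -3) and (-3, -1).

With u = (0, -3), v = (-3, -1):
u·v = 0·(-3) + (-3)·(-1) = 0 + 3 = 3.
|u| = √(0² + (-3)²) = √9, |v| = √((-3)² + (-1)²) = √10, so |u||v| = √(9·10) = √90.
cos θ = (u·v)/(|u||v|) = 3/√90 ≈ 0.3162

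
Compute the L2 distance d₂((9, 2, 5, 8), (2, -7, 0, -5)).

√(Σ(x_i - y_i)²) = √((9 - 2)² + (2 - (-7))² + (5 - 0)² + (8 - (-5))²)
= √(7² + 9² + 5² + 13²) = √(49 + 81 + 25 + 169) = √324 = 18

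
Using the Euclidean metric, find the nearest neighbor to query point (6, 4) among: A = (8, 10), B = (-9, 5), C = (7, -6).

Distances: d(A) ≈ 6.3246, d(B) ≈ 15.0333, d(C) ≈ 10.0499. Nearest: A = (8, 10) with distance 6.3246.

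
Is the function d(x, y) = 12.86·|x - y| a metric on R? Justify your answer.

Yes. Since |x - y| is a metric on R and 12.86 > 0, the positive scalar multiple 12.86·|x - y| is also a metric: scaling by a positive constant preserves non-negativity, identity (d=0 ⟺ |x-y|=0 ⟺ x=y), symmetry, and the triangle inequality.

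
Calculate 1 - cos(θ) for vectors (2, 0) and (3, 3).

With u = (2, 0), v = (3, 3):
u·v = 2·3 + 0·3 = 6 + 0 = 6.
|u| = √(2² + 0²) = √4, |v| = √(3² + 3²) = √18, so |u||v| = √(4·18) = √72.
cos θ = (u·v)/(|u||v|) = 6/√72 ≈ 0.7071
Cosine distance = 1 - cos θ ≈ 1 - 0.7071 = 0.2929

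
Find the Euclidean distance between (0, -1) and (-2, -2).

√(Σ(x_i - y_i)²) = √((0 - (-2))² + (-1 - (-2))²)
= √(2² + 1²) = √(4 + 1) = √5 ≈ 2.2361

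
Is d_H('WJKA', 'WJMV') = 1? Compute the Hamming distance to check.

Differing positions: 3, 4. Hamming distance = 2, so the claim that d_H = 1 is false.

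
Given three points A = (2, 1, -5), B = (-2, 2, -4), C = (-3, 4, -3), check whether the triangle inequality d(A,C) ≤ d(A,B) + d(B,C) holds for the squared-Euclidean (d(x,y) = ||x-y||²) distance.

d(A,B) = 4² + 1² + 1² = 18, d(B,C) = 1² + 2² + 1² = 6, d(A,C) = 5² + 3² + 2² = 38.
d(A,C) = 38 > 18 + 6 = 24. Triangle inequality is VIOLATED. (Squared-Euclidean is not a metric — this is a counterexample.)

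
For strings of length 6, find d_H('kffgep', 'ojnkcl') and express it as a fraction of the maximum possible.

Differing positions: 1, 2, 3, 4, 5, 6. Hamming distance = 6. The maximum possible Hamming distance for length-6 strings is 6, so d_H/6 = 6/6 = 1.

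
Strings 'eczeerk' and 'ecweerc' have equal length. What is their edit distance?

Let D[i][j] be the edit distance between the first i characters of 'eczeerk' and the first j characters of 'ecweerc', with D[i][0] = i, D[0][j] = j, and D[i][j] = D[i-1][j-1] if the characters match, else 1 + min(D[i-1][j], D[i][j-1], D[i-1][j-1]). Filling the table (rows: prefixes of 'eczeerk', columns: prefixes of 'ecweerc'):
     ε  e  c  w  e  e  r  c
  ε  0  1  2  3  4  5  6  7
  e  1  0  1  2  3  4  5  6
  c  2  1  0  1  2  3  4  5
  z  3  2  1  1  2  3  4  5
  e  4  3  2  2  1  2  3  4
  e  5  4  3  3  2  1  2  3
  r  6  5  4  4  3  2  1  2
  k  7  6  5  5  4  3  2  2
The bottom-right entry gives D[7][7] = 2, so no sequence of fewer than 2 edits works. Backtracking through the table gives one optimal edit sequence (2 edits):
  eczeerk → ecweerk (sub z→w @3)
  ecweerk → ecweerc (sub k→c @7)
Edit distance = 2.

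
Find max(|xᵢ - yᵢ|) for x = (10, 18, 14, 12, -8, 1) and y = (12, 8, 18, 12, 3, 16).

max(|x_i - y_i|) = max(|10 - 12|, |18 - 8|, |14 - 18|, |12 - 12|, |-8 - 3|, |1 - 16|) = max(2, 10, 4, 0, 11, 15) = 15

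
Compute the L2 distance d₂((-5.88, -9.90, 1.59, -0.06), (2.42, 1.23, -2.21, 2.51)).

√(Σ(x_i - y_i)²) = √((-5.88 - 2.42)² + (-9.9 - 1.23)² + (1.59 - (-2.21))² + (-0.06 - 2.51)²)
= √((-8.3)² + (-11.13)² + 3.8² + (-2.57)²) = √(68.89 + 123.8769 + 14.44 + 6.6049) = √213.8118 ≈ 14.6223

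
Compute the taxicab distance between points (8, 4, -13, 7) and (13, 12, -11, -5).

Σ|x_i - y_i| = |8 - 13| + |4 - 12| + |-13 - (-11)| + |7 - (-5)| = 5 + 8 + 2 + 12 = 27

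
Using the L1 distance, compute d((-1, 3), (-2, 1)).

Σ|x_i - y_i| = |-1 - (-2)| + |3 - 1| = 1 + 2 = 3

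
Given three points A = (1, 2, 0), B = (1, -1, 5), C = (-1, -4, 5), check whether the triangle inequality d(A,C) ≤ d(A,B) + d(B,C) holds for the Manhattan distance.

d(A,B) = 0 + 3 + 5 = 8, d(B,C) = 2 + 3 + 0 = 5, d(A,C) = 2 + 6 + 5 = 13.
d(A,C) = 13 ≤ 8 + 5 = 13. Triangle inequality is satisfied.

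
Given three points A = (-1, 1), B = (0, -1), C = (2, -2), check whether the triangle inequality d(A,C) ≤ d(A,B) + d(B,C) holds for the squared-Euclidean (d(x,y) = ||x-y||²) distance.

d(A,B) = 1² + 2² = 5, d(B,C) = 2² + 1² = 5, d(A,C) = 3² + 3² = 18.
d(A,C) = 18 > 5 + 5 = 10. Triangle inequality is VIOLATED. (Squared-Euclidean is not a metric — this is a counterexample.)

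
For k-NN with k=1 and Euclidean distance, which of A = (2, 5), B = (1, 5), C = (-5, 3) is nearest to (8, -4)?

Distances: d(A) ≈ 10.8167, d(B) ≈ 11.4018, d(C) ≈ 14.7648. Nearest: A = (2, 5) with distance 10.8167.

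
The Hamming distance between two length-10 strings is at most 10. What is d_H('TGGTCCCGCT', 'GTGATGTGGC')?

Differing positions: 1, 2, 4, 5, 6, 7, 9, 10. Hamming distance = 8. The maximum possible Hamming distance for length-10 strings is 10, so d_H/10 = 8/10 = 0.8.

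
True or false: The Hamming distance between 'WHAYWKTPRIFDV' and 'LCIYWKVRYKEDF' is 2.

Differing positions: 1, 2, 3, 7, 8, 9, 10, 11, 13. Hamming distance = 9, so the claim that d_H = 2 is false.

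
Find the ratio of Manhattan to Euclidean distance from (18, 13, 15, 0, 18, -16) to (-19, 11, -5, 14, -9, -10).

L1 = |18 - (-19)| + |13 - 11| + |15 - (-5)| + |0 - 14| + |18 - (-9)| + |-16 - (-10)| = 37 + 2 + 20 + 14 + 27 + 6 = 106
L2 = √(37² + 2² + 20² + 14² + 27² + 6²) = √2734 ≈ 52.2877
L1 ≥ L2 always (equality iff movement is along one axis); L1 > L2 here.
Ratio L1/L2 = 106/√2734 ≈ 2.0272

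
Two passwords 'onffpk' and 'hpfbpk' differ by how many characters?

Differing positions: 1, 2, 4. Hamming distance = 3.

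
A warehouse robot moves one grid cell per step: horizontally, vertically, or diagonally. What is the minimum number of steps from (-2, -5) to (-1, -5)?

max(|x_i - y_i|) = max(|-2 - (-1)|, |-5 - (-5)|) = max(1, 0) = 1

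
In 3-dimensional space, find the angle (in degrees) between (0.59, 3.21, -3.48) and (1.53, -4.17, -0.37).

With u = (0.59, 3.21, -3.48), v = (1.53, -4.17, -0.37):
u·v = 0.59·1.53 + 3.21·(-4.17) + (-3.48)·(-0.37) = 0.9027 + (-13.3857) + 1.2876 = -11.1954.
|u| = √(0.59² + 3.21² + (-3.48)²) = √(0.3481 + 10.3041 + 12.1104) = √22.7626, |v| = √(1.53² + (-4.17)² + (-0.37)²) = √(2.3409 + 17.3889 + 0.1369) = √19.8667.
cos θ = (u·v)/(|u||v|) = -11.1954/(√22.7626·√19.8667) ≈ -0.526461
θ = arccos(-0.526461) ≈ 121.77°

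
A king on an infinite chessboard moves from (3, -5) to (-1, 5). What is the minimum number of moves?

max(|x_i - y_i|) = max(|3 - (-1)|, |-5 - 5|) = max(4, 10) = 10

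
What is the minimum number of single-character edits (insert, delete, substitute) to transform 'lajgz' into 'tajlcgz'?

Let D[i][j] be the edit distance between the first i characters of 'lajgz' and the first j characters of 'tajlcgz', with D[i][0] = i, D[0][j] = j, and D[i][j] = D[i-1][j-1] if the characters match, else 1 + min(D[i-1][j], D[i][j-1], D[i-1][j-1]). Filling the table (rows: prefixes of 'lajgz', columns: prefixes of 'tajlcgz'):
     ε  t  a  j  l  c  g  z
  ε  0  1  2  3  4  5  6  7
  l  1  1  2  3  3  4  5  6
  a  2  2  1  2  3  4  5  6
  j  3  3  2  1  2  3  4  5
  g  4  4  3  2  2  3  3  4
  z  5  5  4  3  3  3  4  3
The bottom-right entry gives D[5][7] = 3, so no sequence of fewer than 3 edits works. Backtracking through the table gives one optimal edit sequence (3 edits):
  lajgz → tajgz (sub l→t @1)
  tajgz → tajlgz (ins l @4)
  tajlgz → tajlcgz (ins c @5)
Edit distance = 3.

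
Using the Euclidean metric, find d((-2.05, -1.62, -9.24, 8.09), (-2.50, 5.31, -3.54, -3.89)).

√(Σ(x_i - y_i)²) = √((-2.05 - (-2.5))² + (-1.62 - 5.31)² + (-9.24 - (-3.54))² + (8.09 - (-3.89))²)
= √(0.45² + (-6.93)² + (-5.7)² + 11.98²) = √(0.2025 + 48.0249 + 32.49 + 143.5204) = √224.2378 ≈ 14.9746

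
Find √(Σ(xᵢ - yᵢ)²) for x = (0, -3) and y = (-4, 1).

√(Σ(x_i - y_i)²) = √((0 - (-4))² + (-3 - 1)²)
= √(4² + (-4)²) = √(16 + 16) = √32 ≈ 5.6569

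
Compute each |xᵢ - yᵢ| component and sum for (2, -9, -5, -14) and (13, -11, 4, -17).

Σ|x_i - y_i| = |2 - 13| + |-9 - (-11)| + |-5 - 4| + |-14 - (-17)| = 11 + 2 + 9 + 3 = 25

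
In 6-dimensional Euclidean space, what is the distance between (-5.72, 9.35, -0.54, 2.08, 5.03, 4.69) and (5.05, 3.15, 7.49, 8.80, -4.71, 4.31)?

√(Σ(x_i - y_i)²) = √((-5.72 - 5.05)² + (9.35 - 3.15)² + (-0.54 - 7.49)² + (2.08 - 8.8)² + (5.03 - (-4.71))² + (4.69 - 4.31)²)
= √((-10.77)² + 6.2² + (-8.03)² + (-6.72)² + 9.74² + 0.38²) = √(115.9929 + 38.44 + 64.4809 + 45.1584 + 94.8676 + 0.1444) = √359.0842 ≈ 18.9495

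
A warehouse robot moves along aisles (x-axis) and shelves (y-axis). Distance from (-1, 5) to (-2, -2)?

Σ|x_i - y_i| = |-1 - (-2)| + |5 - (-2)| = 1 + 7 = 8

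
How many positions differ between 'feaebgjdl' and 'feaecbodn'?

Differing positions: 5, 6, 7, 9. Hamming distance = 4.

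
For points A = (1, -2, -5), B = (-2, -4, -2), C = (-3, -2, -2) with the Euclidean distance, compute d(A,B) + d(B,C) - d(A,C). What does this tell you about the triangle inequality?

d(A,B) = √(3² + 2² + 3²) = √22 ≈ 4.6904, d(B,C) = √(1² + 2² + 0²) = √5 ≈ 2.2361, d(A,C) = √(4² + 0² + 3²) = √25 = 5.
d(A,B) + d(B,C) - d(A,C) = 4.6904 + 2.2361 - 5 = 6.9265 - 5 = 1.9265 (to 4 decimal places). This is ≥ 0, so the triangle inequality holds for these points.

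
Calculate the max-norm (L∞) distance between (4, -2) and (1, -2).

max(|x_i - y_i|) = max(|4 - 1|, |-2 - (-2)|) = max(3, 0) = 3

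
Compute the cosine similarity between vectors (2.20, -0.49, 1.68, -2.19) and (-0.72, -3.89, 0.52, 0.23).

With u = (2.20, -0.49, 1.68, -2.19), v = (-0.72, -3.89, 0.52, 0.23):
u·v = 2.2·(-0.72) + (-0.49)·(-3.89) + 1.68·0.52 + (-2.19)·0.23 = (-1.584) + 1.9061 + 0.8736 + (-0.5037) = 0.692.
|u| = √(2.2² + (-0.49)² + 1.68² + (-2.19)²) = √(4.84 + 0.2401 + 2.8224 + 4.7961) = √12.6986, |v| = √((-0.72)² + (-3.89)² + 0.52² + 0.23²) = √(0.5184 + 15.1321 + 0.2704 + 0.0529) = √15.9738.
cos θ = (u·v)/(|u||v|) = 0.692/(√12.6986·√15.9738) ≈ 0.0486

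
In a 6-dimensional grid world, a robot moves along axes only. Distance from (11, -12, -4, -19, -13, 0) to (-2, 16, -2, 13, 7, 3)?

Σ|x_i - y_i| = |11 - (-2)| + |-12 - 16| + |-4 - (-2)| + |-19 - 13| + |-13 - 7| + |0 - 3| = 13 + 28 + 2 + 32 + 20 + 3 = 98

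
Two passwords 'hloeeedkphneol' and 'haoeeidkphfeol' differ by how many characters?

Differing positions: 2, 6, 11. Hamming distance = 3.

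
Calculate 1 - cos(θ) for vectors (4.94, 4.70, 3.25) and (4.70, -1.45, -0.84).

With u = (4.94, 4.70, 3.25), v = (4.70, -1.45, -0.84):
u·v = 4.94·4.7 + 4.7·(-1.45) + 3.25·(-0.84) = 23.218 + (-6.815) + (-2.73) = 13.673.
|u| = √(4.94² + 4.7² + 3.25²) = √(24.4036 + 22.09 + 10.5625) = √57.0561, |v| = √(4.7² + (-1.45)² + (-0.84)²) = √(22.09 + 2.1025 + 0.7056) = √24.8981.
cos θ = (u·v)/(|u||v|) = 13.673/(√57.0561·√24.8981) ≈ 0.3628
Cosine distance = 1 - cos θ ≈ 1 - 0.3628 = 0.6372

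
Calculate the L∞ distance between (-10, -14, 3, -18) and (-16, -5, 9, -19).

max(|x_i - y_i|) = max(|-10 - (-16)|, |-14 - (-5)|, |3 - 9|, |-18 - (-19)|) = max(6, 9, 6, 1) = 9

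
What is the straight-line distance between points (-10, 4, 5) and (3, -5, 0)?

√(Σ(x_i - y_i)²) = √((-10 - 3)² + (4 - (-5))² + (5 - 0)²)
= √((-13)² + 9² + 5²) = √(169 + 81 + 25) = √275 ≈ 16.5831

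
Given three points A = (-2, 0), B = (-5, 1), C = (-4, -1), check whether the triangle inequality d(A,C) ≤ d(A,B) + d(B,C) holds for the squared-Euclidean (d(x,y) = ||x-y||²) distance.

d(A,B) = 3² + 1² = 10, d(B,C) = 1² + 2² = 5, d(A,C) = 2² + 1² = 5.
d(A,C) = 5 ≤ 10 + 5 = 15. Triangle inequality is satisfied.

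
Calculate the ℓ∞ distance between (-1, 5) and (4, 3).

max(|x_i - y_i|) = max(|-1 - 4|, |5 - 3|) = max(5, 2) = 5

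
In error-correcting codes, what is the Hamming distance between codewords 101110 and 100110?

Differing positions: 3. Hamming distance = 1.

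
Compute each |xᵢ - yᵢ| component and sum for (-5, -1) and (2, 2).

Σ|x_i - y_i| = |-5 - 2| + |-1 - 2| = 7 + 3 = 10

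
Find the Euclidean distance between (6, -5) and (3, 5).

√(Σ(x_i - y_i)²) = √((6 - 3)² + (-5 - 5)²)
= √(3² + (-10)²) = √(9 + 100) = √109 ≈ 10.4403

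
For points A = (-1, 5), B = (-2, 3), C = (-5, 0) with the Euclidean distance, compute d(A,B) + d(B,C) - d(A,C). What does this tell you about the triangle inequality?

d(A,B) = √(1² + 2²) = √5 ≈ 2.2361, d(B,C) = √(3² + 3²) = √18 ≈ 4.2426, d(A,C) = √(4² + 5²) = √41 ≈ 6.4031.
d(A,B) + d(B,C) - d(A,C) = 2.2361 + 4.2426 - 6.4031 = 6.4787 - 6.4031 = 0.0756 (to 4 decimal places). This is ≥ 0, so the triangle inequality holds for these points.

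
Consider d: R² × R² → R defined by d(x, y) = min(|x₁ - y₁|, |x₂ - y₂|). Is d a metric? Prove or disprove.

No. d fails identity of indiscernibles: take x = (4, 0) and y = (4, 9). Then d(x,y) = min(|4 - 4|, |0 - 9|) = min(0, 9) = 0, yet x ≠ y.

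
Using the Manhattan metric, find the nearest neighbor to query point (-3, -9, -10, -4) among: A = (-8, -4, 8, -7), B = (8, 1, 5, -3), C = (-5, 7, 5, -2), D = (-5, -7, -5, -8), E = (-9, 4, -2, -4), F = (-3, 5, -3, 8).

Distances: d(A) = 31, d(B) = 37, d(C) = 35, d(D) = 13, d(E) = 27, d(F) = 33. Nearest: D = (-5, -7, -5, -8) with distance 13.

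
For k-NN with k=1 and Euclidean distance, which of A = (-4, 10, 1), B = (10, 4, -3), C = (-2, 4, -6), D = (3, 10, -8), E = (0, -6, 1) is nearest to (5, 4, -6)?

Distances: d(A) ≈ 12.8841, d(B) ≈ 5.831, d(C) = 7, d(D) ≈ 6.6332, d(E) ≈ 13.1909. Nearest: B = (10, 4, -3) with distance 5.831.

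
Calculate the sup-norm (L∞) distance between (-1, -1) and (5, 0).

max(|x_i - y_i|) = max(|-1 - 5|, |-1 - 0|) = max(6, 1) = 6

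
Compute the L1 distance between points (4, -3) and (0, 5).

Σ|x_i - y_i| = |4 - 0| + |-3 - 5| = 4 + 8 = 12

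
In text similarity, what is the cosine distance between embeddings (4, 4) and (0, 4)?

With u = (4, 4), v = (0, 4):
u·v = 4·0 + 4·4 = 0 + 16 = 16.
|u| = √(4² + 4²) = √32, |v| = √(0² + 4²) = √16, so |u||v| = √(32·16) = √512.
cos θ = (u·v)/(|u||v|) = 16/√512 ≈ 0.7071
Cosine distance = 1 - cos θ ≈ 1 - 0.7071 = 0.2929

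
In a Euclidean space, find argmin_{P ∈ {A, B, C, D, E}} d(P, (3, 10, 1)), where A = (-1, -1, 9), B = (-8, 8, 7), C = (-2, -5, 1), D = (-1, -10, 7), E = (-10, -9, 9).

Distances: d(A) ≈ 14.1774, d(B) ≈ 12.6886, d(C) ≈ 15.8114, d(D) ≈ 21.2603, d(E) ≈ 24.3721. Nearest: B = (-8, 8, 7) with distance 12.6886.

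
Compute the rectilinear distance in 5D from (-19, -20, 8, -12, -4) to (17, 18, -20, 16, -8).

Σ|x_i - y_i| = |-19 - 17| + |-20 - 18| + |8 - (-20)| + |-12 - 16| + |-4 - (-8)| = 36 + 38 + 28 + 28 + 4 = 134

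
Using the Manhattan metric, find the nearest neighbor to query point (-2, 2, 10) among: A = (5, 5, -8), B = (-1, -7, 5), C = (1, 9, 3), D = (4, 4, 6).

Distances: d(A) = 28, d(B) = 15, d(C) = 17, d(D) = 12. Nearest: D = (4, 4, 6) with distance 12.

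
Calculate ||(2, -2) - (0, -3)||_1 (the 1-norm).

Σ|x_i - y_i| = |2 - 0| + |-2 - (-3)| = 2 + 1 = 3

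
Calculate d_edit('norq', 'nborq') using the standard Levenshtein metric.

Let D[i][j] be the edit distance between the first i characters of 'norq' and the first j characters of 'nborq', with D[i][0] = i, D[0][j] = j, and D[i][j] = D[i-1][j-1] if the characters match, else 1 + min(D[i-1][j], D[i][j-1], D[i-1][j-1]). Filling the table (rows: prefixes of 'norq', columns: prefixes of 'nborq'):
     ε  n  b  o  r  q
  ε  0  1  2  3  4  5
  n  1  0  1  2  3  4
  o  2  1  1  1  2  3
  r  3  2  2  2  1  2
  q  4  3  3  3  2  1
The bottom-right entry gives D[4][5] = 1, so no sequence of fewer than 1 edit works. Backtracking through the table gives one optimal edit sequence (1 edit):
  norq → nborq (ins b @2)
Edit distance = 1.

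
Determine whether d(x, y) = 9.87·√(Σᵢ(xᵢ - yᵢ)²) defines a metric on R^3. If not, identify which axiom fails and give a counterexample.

Yes. The L2 (Euclidean) norm induces a metric on R^3, and multiplying a metric by a positive constant 9.87 > 0 preserves all four axioms: non-negativity (9.87·||x-y|| ≥ 0), identity (9.87·||x-y|| = 0 ⟺ ||x-y|| = 0 ⟺ x = y), symmetry (||x-y|| = ||y-x||), and the triangle inequality (9.87·||x-z|| ≤ 9.87·||x-y|| + 9.87·||y-z||). So d is a metric.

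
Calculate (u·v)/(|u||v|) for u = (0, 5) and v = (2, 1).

With u = (0, 5), v = (2, 1):
u·v = 0·2 + 5·1 = 0 + 5 = 5.
|u| = √(0² + 5²) = √25, |v| = √(2² + 1²) = √5, so |u||v| = √(25·5) = √125.
cos θ = (u·v)/(|u||v|) = 5/√125 ≈ 0.4472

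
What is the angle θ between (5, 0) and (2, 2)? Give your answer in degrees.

With u = (5, 0), v = (2, 2):
u·v = 5·2 + 0·2 = 10 + 0 = 10.
|u| = √(5² + 0²) = √25, |v| = √(2² + 2²) = √8, so |u||v| = √(25·8) = √200.
cos θ = (u·v)/(|u||v|) = 10/√200 ≈ 0.707107
θ = arccos(0.707107) ≈ 45°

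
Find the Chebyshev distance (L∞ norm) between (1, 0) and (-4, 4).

max(|x_i - y_i|) = max(|1 - (-4)|, |0 - 4|) = max(5, 4) = 5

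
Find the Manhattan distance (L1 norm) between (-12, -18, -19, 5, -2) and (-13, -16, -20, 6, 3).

Σ|x_i - y_i| = |-12 - (-13)| + |-18 - (-16)| + |-19 - (-20)| + |5 - 6| + |-2 - 3| = 1 + 2 + 1 + 1 + 5 = 10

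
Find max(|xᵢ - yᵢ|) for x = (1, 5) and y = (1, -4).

max(|x_i - y_i|) = max(|1 - 1|, |5 - (-4)|) = max(0, 9) = 9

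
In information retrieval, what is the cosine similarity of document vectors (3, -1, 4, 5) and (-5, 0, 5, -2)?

With u = (3, -1, 4, 5), v = (-5, 0, 5, -2):
u·v = 3·(-5) + (-1)·0 + 4·5 + 5·(-2) = (-15) + 0 + 20 + (-10) = -5.
|u| = √(3² + (-1)² + 4² + 5²) = √51, |v| = √((-5)² + 0² + 5² + (-2)²) = √54, so |u||v| = √(51·54) = √2754.
cos θ = (u·v)/(|u||v|) = -5/√2754 ≈ -0.0953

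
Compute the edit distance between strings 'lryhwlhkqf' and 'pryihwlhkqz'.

Let D[i][j] be the edit distance between the first i characters of 'lryhwlhkqf' and the first j characters of 'pryihwlhkqz', with D[i][0] = i, D[0][j] = j, and D[i][j] = D[i-1][j-1] if the characters match, else 1 + min(D[i-1][j], D[i][j-1], D[i-1][j-1]). Filling the table (rows: prefixes of 'lryhwlhkqf', columns: prefixes of 'pryihwlhkqz'):
     ε  p  r  y  i  h  w  l  h  k  q  z
  ε  0  1  2  3  4  5  6  7  8  9 10 11
  l  1  1  2  3  4  5  6  6  7  8  9 10
  r  2  2  1  2  3  4  5  6  7  8  9 10
  y  3  3  2  1  2  3  4  5  6  7  8  9
  h  4  4  3  2  2  2  3  4  5  6  7  8
  w  5  5  4  3  3  3  2  3  4  5  6  7
  l  6  6  5  4  4  4  3  2  3  4  5  6
  h  7  7  6  5  5  4  4  3  2  3  4  5
  k  8  8  7  6  6  5  5  4  3  2  3  4
  q  9  9  8  7  7  6  6  5  4  3  2  3
  f 10 10  9  8  8  7  7  6  5  4  3  3
The bottom-right entry gives D[10][11] = 3, so no sequence of fewer than 3 edits works. Backtracking through the table gives one optimal edit sequence (3 edits):
  lryhwlhkqf → pryhwlhkqf (sub l→p @1)
  pryhwlhkqf → pryihwlhkqf (ins i @4)
  pryihwlhkqf → pryihwlhkqz (sub f→z @11)
Edit distance = 3.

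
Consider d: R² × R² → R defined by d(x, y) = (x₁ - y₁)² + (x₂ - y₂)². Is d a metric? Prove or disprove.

No. The squared Euclidean distance fails the triangle inequality. Counterexample: x = (0, 0), y = (4, 1), z = (8, 2). d(x,z) = 8² + 2² = 68, but d(x,y) + d(y,z) = (4² + 1²) + (4² + 1²) = 17 + 17 = 34. Since 68 > 34, the triangle inequality is violated. (Note: √d, the ordinary Euclidean distance, IS a metric.)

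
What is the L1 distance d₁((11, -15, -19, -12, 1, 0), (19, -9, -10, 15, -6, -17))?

Σ|x_i - y_i| = |11 - 19| + |-15 - (-9)| + |-19 - (-10)| + |-12 - 15| + |1 - (-6)| + |0 - (-17)| = 8 + 6 + 9 + 27 + 7 + 17 = 74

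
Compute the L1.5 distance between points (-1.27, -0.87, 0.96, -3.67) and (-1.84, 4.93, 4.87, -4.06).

(Σ|x_i - y_i|^1.5)^(1/1.5) = (|-1.27 - (-1.84)|^1.5 + |-0.87 - 4.93|^1.5 + |0.96 - 4.87|^1.5 + |-3.67 - (-4.06)|^1.5)^(1/1.5)
= (0.57^1.5 + 5.8^1.5 + 3.91^1.5 + 0.39^1.5)^(1/1.5) ≈ (0.4303 + 13.9682 + 7.7315 + 0.2436)^(1/1.5) = (22.3736)^(1/1.5) ≈ 7.9401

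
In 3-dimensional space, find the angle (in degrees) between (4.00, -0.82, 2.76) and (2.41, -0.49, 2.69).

With u = (4.00, -0.82, 2.76), v = (2.41, -0.49, 2.69):
u·v = 4·2.41 + (-0.82)·(-0.49) + 2.76·2.69 = 9.64 + 0.4018 + 7.4244 = 17.4662.
|u| = √(4² + (-0.82)² + 2.76²) = √(16 + 0.6724 + 7.6176) = √24.29, |v| = √(2.41² + (-0.49)² + 2.69²) = √(5.8081 + 0.2401 + 7.2361) = √13.2843.
cos θ = (u·v)/(|u||v|) = 17.4662/(√24.29·√13.2843) ≈ 0.972334
θ = arccos(0.972334) ≈ 13.51°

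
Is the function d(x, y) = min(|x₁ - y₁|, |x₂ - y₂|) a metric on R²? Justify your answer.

No. d fails identity of indiscernibles: take x = (-1, 0) and y = (-1, 7). Then d(x,y) = min(|-1 - (-1)|, |0 - 7|) = min(0, 7) = 0, yet x ≠ y.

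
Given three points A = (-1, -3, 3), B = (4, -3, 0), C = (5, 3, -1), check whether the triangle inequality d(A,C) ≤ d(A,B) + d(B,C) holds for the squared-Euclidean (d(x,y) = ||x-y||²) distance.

d(A,B) = 5² + 0² + 3² = 34, d(B,C) = 1² + 6² + 1² = 38, d(A,C) = 6² + 6² + 4² = 88.
d(A,C) = 88 > 34 + 38 = 72. Triangle inequality is VIOLATED. (Squared-Euclidean is not a metric — this is a counterexample.)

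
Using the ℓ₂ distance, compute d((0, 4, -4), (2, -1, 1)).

(Σ|x_i - y_i|^2)^(1/2) = (|0 - 2|^2 + |4 - (-1)|^2 + |-4 - 1|^2)^(1/2)
= (2^2 + 5^2 + 5^2)^(1/2) = (4 + 25 + 25)^(1/2) = (54)^(1/2) ≈ 7.3485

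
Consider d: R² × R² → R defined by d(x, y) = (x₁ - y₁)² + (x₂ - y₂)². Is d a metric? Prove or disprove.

No. The squared Euclidean distance fails the triangle inequality. Counterexample: x = (0, 0), y = (3, 2), z = (6, 4). d(x,z) = 6² + 4² = 52, but d(x,y) + d(y,z) = (3² + 2²) + (3² + 2²) = 13 + 13 = 26. Since 52 > 26, the triangle inequality is violated. (Note: √d, the ordinary Euclidean distance, IS a metric.)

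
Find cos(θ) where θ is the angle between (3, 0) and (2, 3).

With u = (3, 0), v = (2, 3):
u·v = 3·2 + 0·3 = 6 + 0 = 6.
|u| = √(3² + 0²) = √9, |v| = √(2² + 3²) = √13, so |u||v| = √(9·13) = √117.
cos θ = (u·v)/(|u||v|) = 6/√117 ≈ 0.5547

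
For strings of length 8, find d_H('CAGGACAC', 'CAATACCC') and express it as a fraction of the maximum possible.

Differing positions: 3, 4, 7. Hamming distance = 3. The maximum possible Hamming distance for length-8 strings is 8, so d_H/8 = 3/8 = 0.375.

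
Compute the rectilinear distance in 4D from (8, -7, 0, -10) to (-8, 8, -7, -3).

Σ|x_i - y_i| = |8 - (-8)| + |-7 - 8| + |0 - (-7)| + |-10 - (-3)| = 16 + 15 + 7 + 7 = 45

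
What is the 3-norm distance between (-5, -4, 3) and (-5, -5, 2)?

(Σ|x_i - y_i|^3)^(1/3) = (|-5 - (-5)|^3 + |-4 - (-5)|^3 + |3 - 2|^3)^(1/3)
= (0^3 + 1^3 + 1^3)^(1/3) = (0 + 1 + 1)^(1/3) = (2)^(1/3) ≈ 1.2599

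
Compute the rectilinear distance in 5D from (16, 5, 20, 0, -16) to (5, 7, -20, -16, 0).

Σ|x_i - y_i| = |16 - 5| + |5 - 7| + |20 - (-20)| + |0 - (-16)| + |-16 - 0| = 11 + 2 + 40 + 16 + 16 = 85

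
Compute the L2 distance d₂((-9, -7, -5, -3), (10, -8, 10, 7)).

√(Σ(x_i - y_i)²) = √((-9 - 10)² + (-7 - (-8))² + (-5 - 10)² + (-3 - 7)²)
= √((-19)² + 1² + (-15)² + (-10)²) = √(361 + 1 + 225 + 100) = √687 ≈ 26.2107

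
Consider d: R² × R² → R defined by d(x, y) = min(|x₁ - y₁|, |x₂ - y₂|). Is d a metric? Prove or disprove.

No. d fails identity of indiscernibles: take x = (5, 0) and y = (5, 1). Then d(x,y) = min(|5 - 5|, |0 - 1|) = min(0, 1) = 0, yet x ≠ y.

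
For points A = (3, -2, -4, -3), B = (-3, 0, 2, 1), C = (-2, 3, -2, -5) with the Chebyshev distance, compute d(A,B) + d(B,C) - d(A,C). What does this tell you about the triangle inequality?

d(A,B) = max(6, 2, 6, 4) = 6, d(B,C) = max(1, 3, 4, 6) = 6, d(A,C) = max(5, 5, 2, 2) = 5.
d(A,B) + d(B,C) - d(A,C) = 6 + 6 - 5 = 12 - 5 = 7. This is ≥ 0, so the triangle inequality holds for these points.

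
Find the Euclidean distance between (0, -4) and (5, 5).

√(Σ(x_i - y_i)²) = √((0 - 5)² + (-4 - 5)²)
= √((-5)² + (-9)²) = √(25 + 81) = √106 ≈ 10.2956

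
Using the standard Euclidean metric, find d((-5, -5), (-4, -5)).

√(Σ(x_i - y_i)²) = √((-5 - (-4))² + (-5 - (-5))²)
= √((-1)² + 0²) = √(1 + 0) = √1 = 1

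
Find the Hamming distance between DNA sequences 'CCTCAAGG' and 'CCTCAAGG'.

Differing positions: none. Hamming distance = 0.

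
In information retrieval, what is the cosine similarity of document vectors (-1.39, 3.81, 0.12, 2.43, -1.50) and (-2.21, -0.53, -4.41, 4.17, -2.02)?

With u = (-1.39, 3.81, 0.12, 2.43, -1.50), v = (-2.21, -0.53, -4.41, 4.17, -2.02):
u·v = (-1.39)·(-2.21) + 3.81·(-0.53) + 0.12·(-4.41) + 2.43·4.17 + (-1.5)·(-2.02) = 3.0719 + (-2.0193) + (-0.5292) + 10.1331 + 3.03 = 13.6865.
|u| = √((-1.39)² + 3.81² + 0.12² + 2.43² + (-1.5)²) = √(1.9321 + 14.5161 + 0.0144 + 5.9049 + 2.25) = √24.6175, |v| = √((-2.21)² + (-0.53)² + (-4.41)² + 4.17² + (-2.02)²) = √(4.8841 + 0.2809 + 19.4481 + 17.3889 + 4.0804) = √46.0824.
cos θ = (u·v)/(|u||v|) = 13.6865/(√24.6175·√46.0824) ≈ 0.4064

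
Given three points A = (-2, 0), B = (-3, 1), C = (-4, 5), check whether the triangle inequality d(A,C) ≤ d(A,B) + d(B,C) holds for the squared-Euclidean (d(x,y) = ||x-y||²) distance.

d(A,B) = 1² + 1² = 2, d(B,C) = 1² + 4² = 17, d(A,C) = 2² + 5² = 29.
d(A,C) = 29 > 2 + 17 = 19. Triangle inequality is VIOLATED. (Squared-Euclidean is not a metric — this is a counterexample.)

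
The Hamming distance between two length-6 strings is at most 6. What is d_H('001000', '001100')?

Differing positions: 4. Hamming distance = 1. The maximum possible Hamming distance for length-6 strings is 6, so d_H/6 = 1/6 ≈ 0.1667.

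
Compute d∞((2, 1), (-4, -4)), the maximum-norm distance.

max(|x_i - y_i|) = max(|2 - (-4)|, |1 - (-4)|) = max(6, 5) = 6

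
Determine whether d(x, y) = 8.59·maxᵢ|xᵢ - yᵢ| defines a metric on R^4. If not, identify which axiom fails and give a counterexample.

Yes. The L∞ (Chebyshev) norm induces a metric on R^4, and multiplying a metric by a positive constant 8.59 > 0 preserves all four axioms: non-negativity (8.59·||x-y|| ≥ 0), identity (8.59·||x-y|| = 0 ⟺ ||x-y|| = 0 ⟺ x = y), symmetry (||x-y|| = ||y-x||), and the triangle inequality (8.59·||x-z|| ≤ 8.59·||x-y|| + 8.59·||y-z||). So d is a metric.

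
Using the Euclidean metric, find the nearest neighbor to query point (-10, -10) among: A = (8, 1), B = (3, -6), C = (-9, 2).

Distances: d(A) ≈ 21.095, d(B) ≈ 13.6015, d(C) ≈ 12.0416. Nearest: C = (-9, 2) with distance 12.0416.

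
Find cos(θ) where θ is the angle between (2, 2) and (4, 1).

With u = (2, 2), v = (4, 1):
u·v = 2·4 + 2·1 = 8 + 2 = 10.
|u| = √(2² + 2²) = √8, |v| = √(4² + 1²) = √17, so |u||v| = √(8·17) = √136.
cos θ = (u·v)/(|u||v|) = 10/√136 ≈ 0.8575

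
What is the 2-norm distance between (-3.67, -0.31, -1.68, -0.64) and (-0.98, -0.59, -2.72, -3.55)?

(Σ|x_i - y_i|^2)^(1/2) = (|-3.67 - (-0.98)|^2 + |-0.31 - (-0.59)|^2 + |-1.68 - (-2.72)|^2 + |-0.64 - (-3.55)|^2)^(1/2)
= (2.69^2 + 0.28^2 + 1.04^2 + 2.91^2)^(1/2) = (7.2361 + 0.0784 + 1.0816 + 8.4681)^(1/2) = (16.8642)^(1/2) ≈ 4.1066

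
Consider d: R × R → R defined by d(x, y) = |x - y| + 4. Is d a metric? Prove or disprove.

No. d fails identity of indiscernibles (specifically d(x,x) = 0): d(-7, -7) = |-7 - (-7)| + 4 = 0 + 4 = 4 ≠ 0.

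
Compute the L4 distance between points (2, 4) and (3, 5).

(Σ|x_i - y_i|^4)^(1/4) = (|2 - 3|^4 + |4 - 5|^4)^(1/4)
= (1^4 + 1^4)^(1/4) = (1 + 1)^(1/4) = (2)^(1/4) ≈ 1.1892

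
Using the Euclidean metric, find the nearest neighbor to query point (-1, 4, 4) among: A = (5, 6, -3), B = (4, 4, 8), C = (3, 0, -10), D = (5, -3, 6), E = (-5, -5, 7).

Distances: d(A) ≈ 9.434, d(B) ≈ 6.4031, d(C) ≈ 15.0997, d(D) ≈ 9.434, d(E) ≈ 10.2956. Nearest: B = (4, 4, 8) with distance 6.4031.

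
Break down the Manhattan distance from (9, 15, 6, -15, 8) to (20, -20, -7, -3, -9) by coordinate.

Σ|x_i - y_i| = |9 - 20| + |15 - (-20)| + |6 - (-7)| + |-15 - (-3)| + |8 - (-9)| = 11 + 35 + 13 + 12 + 17 = 88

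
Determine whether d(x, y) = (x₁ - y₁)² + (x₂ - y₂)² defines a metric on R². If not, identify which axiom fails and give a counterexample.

No. The squared Euclidean distance fails the triangle inequality. Counterexample: x = (0, 0), y = (3, 3), z = (6, 6). d(x,z) = 6² + 6² = 72, but d(x,y) + d(y,z) = (3² + 3²) + (3² + 3²) = 18 + 18 = 36. Since 72 > 36, the triangle inequality is violated. (Note: √d, the ordinary Euclidean distance, IS a metric.)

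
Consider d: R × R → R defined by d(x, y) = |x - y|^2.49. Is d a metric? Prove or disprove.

No. d(x,y) = |x-y|^2.49 fails the triangle inequality since p = 2.49 > 1. Counterexample: x = 3, y = 9, z = 18. d(x,z) = |3 - 18|^2.49 = 15^2.49 ≈ 848.1394, but d(x,y) + d(y,z) = 6^2.49 + 9^2.49 ≈ 86.6157 + 237.719 = 324.3347. Since 848.1394 > 324.3347, the triangle inequality is violated.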